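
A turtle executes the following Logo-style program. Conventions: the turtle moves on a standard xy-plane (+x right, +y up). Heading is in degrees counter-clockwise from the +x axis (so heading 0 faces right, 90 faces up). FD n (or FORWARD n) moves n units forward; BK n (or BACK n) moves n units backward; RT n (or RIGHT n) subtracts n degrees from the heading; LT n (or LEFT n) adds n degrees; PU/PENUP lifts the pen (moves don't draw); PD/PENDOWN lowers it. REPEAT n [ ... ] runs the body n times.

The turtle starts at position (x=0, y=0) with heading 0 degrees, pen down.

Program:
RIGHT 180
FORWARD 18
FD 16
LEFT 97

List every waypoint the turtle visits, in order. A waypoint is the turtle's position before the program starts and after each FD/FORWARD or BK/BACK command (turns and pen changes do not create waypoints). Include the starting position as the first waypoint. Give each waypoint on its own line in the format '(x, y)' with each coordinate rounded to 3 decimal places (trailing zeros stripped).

Answer: (0, 0)
(-18, 0)
(-34, 0)

Derivation:
Executing turtle program step by step:
Start: pos=(0,0), heading=0, pen down
RT 180: heading 0 -> 180
FD 18: (0,0) -> (-18,0) [heading=180, draw]
FD 16: (-18,0) -> (-34,0) [heading=180, draw]
LT 97: heading 180 -> 277
Final: pos=(-34,0), heading=277, 2 segment(s) drawn
Waypoints (3 total):
(0, 0)
(-18, 0)
(-34, 0)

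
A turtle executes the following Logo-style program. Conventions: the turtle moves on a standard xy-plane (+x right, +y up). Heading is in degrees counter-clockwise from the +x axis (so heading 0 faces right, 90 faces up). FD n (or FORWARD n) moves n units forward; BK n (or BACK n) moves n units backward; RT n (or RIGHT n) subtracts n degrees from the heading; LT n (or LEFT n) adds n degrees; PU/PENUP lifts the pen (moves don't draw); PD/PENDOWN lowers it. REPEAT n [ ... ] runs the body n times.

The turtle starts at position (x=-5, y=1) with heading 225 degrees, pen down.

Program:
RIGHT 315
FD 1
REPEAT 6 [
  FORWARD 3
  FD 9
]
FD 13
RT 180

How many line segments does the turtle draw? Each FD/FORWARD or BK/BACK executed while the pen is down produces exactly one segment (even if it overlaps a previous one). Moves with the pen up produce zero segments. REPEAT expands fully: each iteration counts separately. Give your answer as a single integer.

Answer: 14

Derivation:
Executing turtle program step by step:
Start: pos=(-5,1), heading=225, pen down
RT 315: heading 225 -> 270
FD 1: (-5,1) -> (-5,0) [heading=270, draw]
REPEAT 6 [
  -- iteration 1/6 --
  FD 3: (-5,0) -> (-5,-3) [heading=270, draw]
  FD 9: (-5,-3) -> (-5,-12) [heading=270, draw]
  -- iteration 2/6 --
  FD 3: (-5,-12) -> (-5,-15) [heading=270, draw]
  FD 9: (-5,-15) -> (-5,-24) [heading=270, draw]
  -- iteration 3/6 --
  FD 3: (-5,-24) -> (-5,-27) [heading=270, draw]
  FD 9: (-5,-27) -> (-5,-36) [heading=270, draw]
  -- iteration 4/6 --
  FD 3: (-5,-36) -> (-5,-39) [heading=270, draw]
  FD 9: (-5,-39) -> (-5,-48) [heading=270, draw]
  -- iteration 5/6 --
  FD 3: (-5,-48) -> (-5,-51) [heading=270, draw]
  FD 9: (-5,-51) -> (-5,-60) [heading=270, draw]
  -- iteration 6/6 --
  FD 3: (-5,-60) -> (-5,-63) [heading=270, draw]
  FD 9: (-5,-63) -> (-5,-72) [heading=270, draw]
]
FD 13: (-5,-72) -> (-5,-85) [heading=270, draw]
RT 180: heading 270 -> 90
Final: pos=(-5,-85), heading=90, 14 segment(s) drawn
Segments drawn: 14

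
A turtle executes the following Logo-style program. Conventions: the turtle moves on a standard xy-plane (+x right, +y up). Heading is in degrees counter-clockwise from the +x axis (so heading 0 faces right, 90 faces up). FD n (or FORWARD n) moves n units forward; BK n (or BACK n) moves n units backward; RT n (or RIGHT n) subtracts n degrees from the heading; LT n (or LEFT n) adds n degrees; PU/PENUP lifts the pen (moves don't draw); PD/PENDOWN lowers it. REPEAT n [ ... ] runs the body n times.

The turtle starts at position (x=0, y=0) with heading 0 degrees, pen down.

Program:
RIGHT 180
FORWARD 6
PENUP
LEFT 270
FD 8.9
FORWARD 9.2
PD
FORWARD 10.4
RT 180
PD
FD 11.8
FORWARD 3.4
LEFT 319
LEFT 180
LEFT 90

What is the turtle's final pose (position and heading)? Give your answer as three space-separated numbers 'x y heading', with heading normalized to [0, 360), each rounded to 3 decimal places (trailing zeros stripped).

Answer: -6 13.3 139

Derivation:
Executing turtle program step by step:
Start: pos=(0,0), heading=0, pen down
RT 180: heading 0 -> 180
FD 6: (0,0) -> (-6,0) [heading=180, draw]
PU: pen up
LT 270: heading 180 -> 90
FD 8.9: (-6,0) -> (-6,8.9) [heading=90, move]
FD 9.2: (-6,8.9) -> (-6,18.1) [heading=90, move]
PD: pen down
FD 10.4: (-6,18.1) -> (-6,28.5) [heading=90, draw]
RT 180: heading 90 -> 270
PD: pen down
FD 11.8: (-6,28.5) -> (-6,16.7) [heading=270, draw]
FD 3.4: (-6,16.7) -> (-6,13.3) [heading=270, draw]
LT 319: heading 270 -> 229
LT 180: heading 229 -> 49
LT 90: heading 49 -> 139
Final: pos=(-6,13.3), heading=139, 4 segment(s) drawn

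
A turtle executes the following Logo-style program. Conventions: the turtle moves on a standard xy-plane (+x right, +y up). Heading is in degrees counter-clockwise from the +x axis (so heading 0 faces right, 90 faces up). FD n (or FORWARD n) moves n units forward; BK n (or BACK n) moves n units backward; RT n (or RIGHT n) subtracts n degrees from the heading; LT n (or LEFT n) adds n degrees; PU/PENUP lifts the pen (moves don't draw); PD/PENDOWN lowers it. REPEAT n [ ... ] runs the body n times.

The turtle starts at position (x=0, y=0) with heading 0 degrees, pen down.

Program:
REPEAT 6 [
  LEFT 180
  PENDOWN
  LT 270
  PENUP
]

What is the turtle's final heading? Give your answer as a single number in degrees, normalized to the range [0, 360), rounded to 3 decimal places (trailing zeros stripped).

Executing turtle program step by step:
Start: pos=(0,0), heading=0, pen down
REPEAT 6 [
  -- iteration 1/6 --
  LT 180: heading 0 -> 180
  PD: pen down
  LT 270: heading 180 -> 90
  PU: pen up
  -- iteration 2/6 --
  LT 180: heading 90 -> 270
  PD: pen down
  LT 270: heading 270 -> 180
  PU: pen up
  -- iteration 3/6 --
  LT 180: heading 180 -> 0
  PD: pen down
  LT 270: heading 0 -> 270
  PU: pen up
  -- iteration 4/6 --
  LT 180: heading 270 -> 90
  PD: pen down
  LT 270: heading 90 -> 0
  PU: pen up
  -- iteration 5/6 --
  LT 180: heading 0 -> 180
  PD: pen down
  LT 270: heading 180 -> 90
  PU: pen up
  -- iteration 6/6 --
  LT 180: heading 90 -> 270
  PD: pen down
  LT 270: heading 270 -> 180
  PU: pen up
]
Final: pos=(0,0), heading=180, 0 segment(s) drawn

Answer: 180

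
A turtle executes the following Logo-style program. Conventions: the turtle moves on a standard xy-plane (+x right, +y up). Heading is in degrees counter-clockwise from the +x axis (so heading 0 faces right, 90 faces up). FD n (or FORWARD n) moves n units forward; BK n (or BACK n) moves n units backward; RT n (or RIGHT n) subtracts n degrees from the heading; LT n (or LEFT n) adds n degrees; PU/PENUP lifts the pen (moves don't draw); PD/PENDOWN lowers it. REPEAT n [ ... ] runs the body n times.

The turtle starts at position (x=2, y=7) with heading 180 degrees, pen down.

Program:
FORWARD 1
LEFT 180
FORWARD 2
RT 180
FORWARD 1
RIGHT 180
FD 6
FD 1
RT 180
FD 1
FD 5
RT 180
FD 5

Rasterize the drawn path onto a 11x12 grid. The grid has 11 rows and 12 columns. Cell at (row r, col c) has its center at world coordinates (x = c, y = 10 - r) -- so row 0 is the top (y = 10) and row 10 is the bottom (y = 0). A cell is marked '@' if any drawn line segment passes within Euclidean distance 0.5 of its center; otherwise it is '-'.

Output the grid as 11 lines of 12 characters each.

Answer: ------------
------------
------------
-@@@@@@@@@--
------------
------------
------------
------------
------------
------------
------------

Derivation:
Segment 0: (2,7) -> (1,7)
Segment 1: (1,7) -> (3,7)
Segment 2: (3,7) -> (2,7)
Segment 3: (2,7) -> (8,7)
Segment 4: (8,7) -> (9,7)
Segment 5: (9,7) -> (8,7)
Segment 6: (8,7) -> (3,7)
Segment 7: (3,7) -> (8,7)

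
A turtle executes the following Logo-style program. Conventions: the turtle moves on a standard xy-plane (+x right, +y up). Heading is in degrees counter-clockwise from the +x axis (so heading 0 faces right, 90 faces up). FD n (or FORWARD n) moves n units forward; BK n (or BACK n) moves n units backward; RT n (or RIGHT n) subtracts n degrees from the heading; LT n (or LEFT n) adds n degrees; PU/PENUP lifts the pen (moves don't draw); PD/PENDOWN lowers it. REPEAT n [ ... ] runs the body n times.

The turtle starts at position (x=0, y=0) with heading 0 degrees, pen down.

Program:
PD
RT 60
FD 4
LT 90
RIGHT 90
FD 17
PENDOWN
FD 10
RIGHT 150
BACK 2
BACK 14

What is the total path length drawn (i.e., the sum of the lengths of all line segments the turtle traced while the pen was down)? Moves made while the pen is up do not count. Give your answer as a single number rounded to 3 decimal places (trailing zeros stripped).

Executing turtle program step by step:
Start: pos=(0,0), heading=0, pen down
PD: pen down
RT 60: heading 0 -> 300
FD 4: (0,0) -> (2,-3.464) [heading=300, draw]
LT 90: heading 300 -> 30
RT 90: heading 30 -> 300
FD 17: (2,-3.464) -> (10.5,-18.187) [heading=300, draw]
PD: pen down
FD 10: (10.5,-18.187) -> (15.5,-26.847) [heading=300, draw]
RT 150: heading 300 -> 150
BK 2: (15.5,-26.847) -> (17.232,-27.847) [heading=150, draw]
BK 14: (17.232,-27.847) -> (29.356,-34.847) [heading=150, draw]
Final: pos=(29.356,-34.847), heading=150, 5 segment(s) drawn

Segment lengths:
  seg 1: (0,0) -> (2,-3.464), length = 4
  seg 2: (2,-3.464) -> (10.5,-18.187), length = 17
  seg 3: (10.5,-18.187) -> (15.5,-26.847), length = 10
  seg 4: (15.5,-26.847) -> (17.232,-27.847), length = 2
  seg 5: (17.232,-27.847) -> (29.356,-34.847), length = 14
Total = 47

Answer: 47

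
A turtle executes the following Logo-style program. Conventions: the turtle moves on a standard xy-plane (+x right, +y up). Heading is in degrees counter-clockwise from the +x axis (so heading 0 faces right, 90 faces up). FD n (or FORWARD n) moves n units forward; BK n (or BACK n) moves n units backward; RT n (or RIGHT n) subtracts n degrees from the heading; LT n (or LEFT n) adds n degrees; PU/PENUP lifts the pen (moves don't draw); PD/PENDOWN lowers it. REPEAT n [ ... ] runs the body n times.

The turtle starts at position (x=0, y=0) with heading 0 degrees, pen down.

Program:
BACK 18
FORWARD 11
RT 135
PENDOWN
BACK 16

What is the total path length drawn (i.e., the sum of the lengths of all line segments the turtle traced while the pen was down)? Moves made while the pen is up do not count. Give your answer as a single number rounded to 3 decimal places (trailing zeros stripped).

Executing turtle program step by step:
Start: pos=(0,0), heading=0, pen down
BK 18: (0,0) -> (-18,0) [heading=0, draw]
FD 11: (-18,0) -> (-7,0) [heading=0, draw]
RT 135: heading 0 -> 225
PD: pen down
BK 16: (-7,0) -> (4.314,11.314) [heading=225, draw]
Final: pos=(4.314,11.314), heading=225, 3 segment(s) drawn

Segment lengths:
  seg 1: (0,0) -> (-18,0), length = 18
  seg 2: (-18,0) -> (-7,0), length = 11
  seg 3: (-7,0) -> (4.314,11.314), length = 16
Total = 45

Answer: 45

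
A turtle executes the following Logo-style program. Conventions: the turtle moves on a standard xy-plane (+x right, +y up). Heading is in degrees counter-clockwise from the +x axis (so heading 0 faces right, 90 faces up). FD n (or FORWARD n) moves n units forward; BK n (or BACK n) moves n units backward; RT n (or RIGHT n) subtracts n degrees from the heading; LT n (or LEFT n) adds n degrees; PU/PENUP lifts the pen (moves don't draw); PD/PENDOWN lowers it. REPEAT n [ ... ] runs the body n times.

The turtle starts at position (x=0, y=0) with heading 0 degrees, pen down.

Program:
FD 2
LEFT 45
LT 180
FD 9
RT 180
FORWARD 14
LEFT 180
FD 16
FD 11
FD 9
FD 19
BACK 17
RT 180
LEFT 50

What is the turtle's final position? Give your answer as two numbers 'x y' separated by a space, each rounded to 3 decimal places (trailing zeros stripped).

Answer: -21.335 -23.335

Derivation:
Executing turtle program step by step:
Start: pos=(0,0), heading=0, pen down
FD 2: (0,0) -> (2,0) [heading=0, draw]
LT 45: heading 0 -> 45
LT 180: heading 45 -> 225
FD 9: (2,0) -> (-4.364,-6.364) [heading=225, draw]
RT 180: heading 225 -> 45
FD 14: (-4.364,-6.364) -> (5.536,3.536) [heading=45, draw]
LT 180: heading 45 -> 225
FD 16: (5.536,3.536) -> (-5.778,-7.778) [heading=225, draw]
FD 11: (-5.778,-7.778) -> (-13.556,-15.556) [heading=225, draw]
FD 9: (-13.556,-15.556) -> (-19.92,-21.92) [heading=225, draw]
FD 19: (-19.92,-21.92) -> (-33.355,-35.355) [heading=225, draw]
BK 17: (-33.355,-35.355) -> (-21.335,-23.335) [heading=225, draw]
RT 180: heading 225 -> 45
LT 50: heading 45 -> 95
Final: pos=(-21.335,-23.335), heading=95, 8 segment(s) drawn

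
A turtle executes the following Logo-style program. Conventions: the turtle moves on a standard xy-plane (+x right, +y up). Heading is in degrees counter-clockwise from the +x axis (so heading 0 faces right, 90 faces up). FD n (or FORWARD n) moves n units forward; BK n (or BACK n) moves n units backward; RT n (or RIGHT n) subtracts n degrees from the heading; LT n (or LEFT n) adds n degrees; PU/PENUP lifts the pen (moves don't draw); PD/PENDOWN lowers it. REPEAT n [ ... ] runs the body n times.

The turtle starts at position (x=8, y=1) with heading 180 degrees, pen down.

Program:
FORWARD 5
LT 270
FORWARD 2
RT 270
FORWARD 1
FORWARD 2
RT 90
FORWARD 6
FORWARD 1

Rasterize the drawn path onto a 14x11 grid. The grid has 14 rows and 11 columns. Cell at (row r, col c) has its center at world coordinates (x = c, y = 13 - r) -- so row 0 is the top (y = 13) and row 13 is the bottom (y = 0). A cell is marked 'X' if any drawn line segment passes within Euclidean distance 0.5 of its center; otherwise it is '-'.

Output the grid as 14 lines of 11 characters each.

Answer: -----------
-----------
-----------
X----------
X----------
X----------
X----------
X----------
X----------
X----------
XXXX-------
---X-------
---XXXXXX--
-----------

Derivation:
Segment 0: (8,1) -> (3,1)
Segment 1: (3,1) -> (3,3)
Segment 2: (3,3) -> (2,3)
Segment 3: (2,3) -> (0,3)
Segment 4: (0,3) -> (0,9)
Segment 5: (0,9) -> (0,10)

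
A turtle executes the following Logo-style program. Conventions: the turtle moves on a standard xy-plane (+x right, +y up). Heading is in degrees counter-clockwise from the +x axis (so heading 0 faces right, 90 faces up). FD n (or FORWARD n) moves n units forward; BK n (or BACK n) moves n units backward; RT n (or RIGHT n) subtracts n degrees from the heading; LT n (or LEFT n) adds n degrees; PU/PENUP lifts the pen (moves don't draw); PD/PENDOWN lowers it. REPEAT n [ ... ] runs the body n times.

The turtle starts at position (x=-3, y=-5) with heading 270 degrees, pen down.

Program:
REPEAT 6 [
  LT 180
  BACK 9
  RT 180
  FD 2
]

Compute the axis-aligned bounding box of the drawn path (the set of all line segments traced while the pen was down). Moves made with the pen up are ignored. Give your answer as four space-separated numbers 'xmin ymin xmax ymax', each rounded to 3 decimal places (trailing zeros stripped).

Executing turtle program step by step:
Start: pos=(-3,-5), heading=270, pen down
REPEAT 6 [
  -- iteration 1/6 --
  LT 180: heading 270 -> 90
  BK 9: (-3,-5) -> (-3,-14) [heading=90, draw]
  RT 180: heading 90 -> 270
  FD 2: (-3,-14) -> (-3,-16) [heading=270, draw]
  -- iteration 2/6 --
  LT 180: heading 270 -> 90
  BK 9: (-3,-16) -> (-3,-25) [heading=90, draw]
  RT 180: heading 90 -> 270
  FD 2: (-3,-25) -> (-3,-27) [heading=270, draw]
  -- iteration 3/6 --
  LT 180: heading 270 -> 90
  BK 9: (-3,-27) -> (-3,-36) [heading=90, draw]
  RT 180: heading 90 -> 270
  FD 2: (-3,-36) -> (-3,-38) [heading=270, draw]
  -- iteration 4/6 --
  LT 180: heading 270 -> 90
  BK 9: (-3,-38) -> (-3,-47) [heading=90, draw]
  RT 180: heading 90 -> 270
  FD 2: (-3,-47) -> (-3,-49) [heading=270, draw]
  -- iteration 5/6 --
  LT 180: heading 270 -> 90
  BK 9: (-3,-49) -> (-3,-58) [heading=90, draw]
  RT 180: heading 90 -> 270
  FD 2: (-3,-58) -> (-3,-60) [heading=270, draw]
  -- iteration 6/6 --
  LT 180: heading 270 -> 90
  BK 9: (-3,-60) -> (-3,-69) [heading=90, draw]
  RT 180: heading 90 -> 270
  FD 2: (-3,-69) -> (-3,-71) [heading=270, draw]
]
Final: pos=(-3,-71), heading=270, 12 segment(s) drawn

Segment endpoints: x in {-3, -3, -3, -3, -3, -3, -3, -3, -3, -3, -3, -3, -3}, y in {-71, -69, -60, -58, -49, -47, -38, -36, -27, -25, -16, -14, -5}
xmin=-3, ymin=-71, xmax=-3, ymax=-5

Answer: -3 -71 -3 -5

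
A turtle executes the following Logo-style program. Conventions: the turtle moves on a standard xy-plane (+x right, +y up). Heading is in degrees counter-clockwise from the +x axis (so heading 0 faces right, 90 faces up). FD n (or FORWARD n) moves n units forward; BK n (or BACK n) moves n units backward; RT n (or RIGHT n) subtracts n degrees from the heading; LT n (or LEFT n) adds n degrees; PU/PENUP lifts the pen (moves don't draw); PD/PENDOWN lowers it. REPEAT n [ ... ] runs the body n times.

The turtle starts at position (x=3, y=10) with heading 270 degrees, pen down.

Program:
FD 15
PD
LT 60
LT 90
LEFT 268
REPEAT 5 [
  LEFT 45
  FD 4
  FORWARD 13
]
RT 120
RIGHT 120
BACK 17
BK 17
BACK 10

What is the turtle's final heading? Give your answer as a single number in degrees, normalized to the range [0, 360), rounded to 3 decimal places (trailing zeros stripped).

Executing turtle program step by step:
Start: pos=(3,10), heading=270, pen down
FD 15: (3,10) -> (3,-5) [heading=270, draw]
PD: pen down
LT 60: heading 270 -> 330
LT 90: heading 330 -> 60
LT 268: heading 60 -> 328
REPEAT 5 [
  -- iteration 1/5 --
  LT 45: heading 328 -> 13
  FD 4: (3,-5) -> (6.897,-4.1) [heading=13, draw]
  FD 13: (6.897,-4.1) -> (19.564,-1.176) [heading=13, draw]
  -- iteration 2/5 --
  LT 45: heading 13 -> 58
  FD 4: (19.564,-1.176) -> (21.684,2.216) [heading=58, draw]
  FD 13: (21.684,2.216) -> (28.573,13.241) [heading=58, draw]
  -- iteration 3/5 --
  LT 45: heading 58 -> 103
  FD 4: (28.573,13.241) -> (27.673,17.138) [heading=103, draw]
  FD 13: (27.673,17.138) -> (24.749,29.805) [heading=103, draw]
  -- iteration 4/5 --
  LT 45: heading 103 -> 148
  FD 4: (24.749,29.805) -> (21.357,31.925) [heading=148, draw]
  FD 13: (21.357,31.925) -> (10.332,38.814) [heading=148, draw]
  -- iteration 5/5 --
  LT 45: heading 148 -> 193
  FD 4: (10.332,38.814) -> (6.434,37.914) [heading=193, draw]
  FD 13: (6.434,37.914) -> (-6.232,34.99) [heading=193, draw]
]
RT 120: heading 193 -> 73
RT 120: heading 73 -> 313
BK 17: (-6.232,34.99) -> (-17.826,47.423) [heading=313, draw]
BK 17: (-17.826,47.423) -> (-29.42,59.856) [heading=313, draw]
BK 10: (-29.42,59.856) -> (-36.24,67.169) [heading=313, draw]
Final: pos=(-36.24,67.169), heading=313, 14 segment(s) drawn

Answer: 313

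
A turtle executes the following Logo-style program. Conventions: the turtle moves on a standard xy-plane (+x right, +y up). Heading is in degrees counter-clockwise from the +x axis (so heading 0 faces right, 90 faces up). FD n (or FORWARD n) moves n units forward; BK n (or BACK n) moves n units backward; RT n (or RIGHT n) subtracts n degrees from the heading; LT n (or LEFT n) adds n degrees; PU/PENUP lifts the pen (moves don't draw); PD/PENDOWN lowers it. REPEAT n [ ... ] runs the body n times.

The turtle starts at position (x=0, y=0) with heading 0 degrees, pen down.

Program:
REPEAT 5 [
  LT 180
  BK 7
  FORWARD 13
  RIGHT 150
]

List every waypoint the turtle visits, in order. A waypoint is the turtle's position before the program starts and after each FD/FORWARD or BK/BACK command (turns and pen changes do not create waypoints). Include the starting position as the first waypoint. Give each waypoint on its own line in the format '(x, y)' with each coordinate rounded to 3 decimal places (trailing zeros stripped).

Executing turtle program step by step:
Start: pos=(0,0), heading=0, pen down
REPEAT 5 [
  -- iteration 1/5 --
  LT 180: heading 0 -> 180
  BK 7: (0,0) -> (7,0) [heading=180, draw]
  FD 13: (7,0) -> (-6,0) [heading=180, draw]
  RT 150: heading 180 -> 30
  -- iteration 2/5 --
  LT 180: heading 30 -> 210
  BK 7: (-6,0) -> (0.062,3.5) [heading=210, draw]
  FD 13: (0.062,3.5) -> (-11.196,-3) [heading=210, draw]
  RT 150: heading 210 -> 60
  -- iteration 3/5 --
  LT 180: heading 60 -> 240
  BK 7: (-11.196,-3) -> (-7.696,3.062) [heading=240, draw]
  FD 13: (-7.696,3.062) -> (-14.196,-8.196) [heading=240, draw]
  RT 150: heading 240 -> 90
  -- iteration 4/5 --
  LT 180: heading 90 -> 270
  BK 7: (-14.196,-8.196) -> (-14.196,-1.196) [heading=270, draw]
  FD 13: (-14.196,-1.196) -> (-14.196,-14.196) [heading=270, draw]
  RT 150: heading 270 -> 120
  -- iteration 5/5 --
  LT 180: heading 120 -> 300
  BK 7: (-14.196,-14.196) -> (-17.696,-8.134) [heading=300, draw]
  FD 13: (-17.696,-8.134) -> (-11.196,-19.392) [heading=300, draw]
  RT 150: heading 300 -> 150
]
Final: pos=(-11.196,-19.392), heading=150, 10 segment(s) drawn
Waypoints (11 total):
(0, 0)
(7, 0)
(-6, 0)
(0.062, 3.5)
(-11.196, -3)
(-7.696, 3.062)
(-14.196, -8.196)
(-14.196, -1.196)
(-14.196, -14.196)
(-17.696, -8.134)
(-11.196, -19.392)

Answer: (0, 0)
(7, 0)
(-6, 0)
(0.062, 3.5)
(-11.196, -3)
(-7.696, 3.062)
(-14.196, -8.196)
(-14.196, -1.196)
(-14.196, -14.196)
(-17.696, -8.134)
(-11.196, -19.392)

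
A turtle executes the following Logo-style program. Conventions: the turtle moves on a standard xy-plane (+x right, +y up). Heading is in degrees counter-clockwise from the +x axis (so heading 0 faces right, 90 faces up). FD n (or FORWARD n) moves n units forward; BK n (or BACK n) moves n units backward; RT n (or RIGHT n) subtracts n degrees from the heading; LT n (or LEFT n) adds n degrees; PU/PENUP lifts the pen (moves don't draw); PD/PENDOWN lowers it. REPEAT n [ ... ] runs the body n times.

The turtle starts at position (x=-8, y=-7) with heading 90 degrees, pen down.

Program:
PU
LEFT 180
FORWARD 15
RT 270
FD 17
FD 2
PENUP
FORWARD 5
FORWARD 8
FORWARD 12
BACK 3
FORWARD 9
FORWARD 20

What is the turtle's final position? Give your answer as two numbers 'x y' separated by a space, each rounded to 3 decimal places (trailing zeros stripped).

Executing turtle program step by step:
Start: pos=(-8,-7), heading=90, pen down
PU: pen up
LT 180: heading 90 -> 270
FD 15: (-8,-7) -> (-8,-22) [heading=270, move]
RT 270: heading 270 -> 0
FD 17: (-8,-22) -> (9,-22) [heading=0, move]
FD 2: (9,-22) -> (11,-22) [heading=0, move]
PU: pen up
FD 5: (11,-22) -> (16,-22) [heading=0, move]
FD 8: (16,-22) -> (24,-22) [heading=0, move]
FD 12: (24,-22) -> (36,-22) [heading=0, move]
BK 3: (36,-22) -> (33,-22) [heading=0, move]
FD 9: (33,-22) -> (42,-22) [heading=0, move]
FD 20: (42,-22) -> (62,-22) [heading=0, move]
Final: pos=(62,-22), heading=0, 0 segment(s) drawn

Answer: 62 -22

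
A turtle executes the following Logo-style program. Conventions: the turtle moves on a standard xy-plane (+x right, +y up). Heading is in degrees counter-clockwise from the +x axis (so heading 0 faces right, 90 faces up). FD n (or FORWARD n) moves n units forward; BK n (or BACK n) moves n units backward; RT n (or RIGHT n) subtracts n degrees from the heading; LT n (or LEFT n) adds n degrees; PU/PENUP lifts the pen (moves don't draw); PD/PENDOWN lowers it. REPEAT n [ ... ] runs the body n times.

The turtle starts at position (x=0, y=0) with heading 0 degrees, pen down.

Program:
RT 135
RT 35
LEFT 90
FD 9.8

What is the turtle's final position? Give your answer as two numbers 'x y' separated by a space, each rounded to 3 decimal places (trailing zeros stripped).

Executing turtle program step by step:
Start: pos=(0,0), heading=0, pen down
RT 135: heading 0 -> 225
RT 35: heading 225 -> 190
LT 90: heading 190 -> 280
FD 9.8: (0,0) -> (1.702,-9.651) [heading=280, draw]
Final: pos=(1.702,-9.651), heading=280, 1 segment(s) drawn

Answer: 1.702 -9.651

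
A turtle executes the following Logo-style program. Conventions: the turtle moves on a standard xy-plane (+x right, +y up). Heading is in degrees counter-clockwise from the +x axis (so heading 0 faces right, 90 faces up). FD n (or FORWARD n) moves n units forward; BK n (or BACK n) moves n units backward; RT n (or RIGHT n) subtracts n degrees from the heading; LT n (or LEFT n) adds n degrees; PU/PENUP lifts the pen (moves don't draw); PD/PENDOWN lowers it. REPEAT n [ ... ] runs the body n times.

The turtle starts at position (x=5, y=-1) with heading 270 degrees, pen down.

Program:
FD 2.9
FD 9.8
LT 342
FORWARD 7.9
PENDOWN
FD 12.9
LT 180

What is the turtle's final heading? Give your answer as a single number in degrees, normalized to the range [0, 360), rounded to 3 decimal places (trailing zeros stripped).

Executing turtle program step by step:
Start: pos=(5,-1), heading=270, pen down
FD 2.9: (5,-1) -> (5,-3.9) [heading=270, draw]
FD 9.8: (5,-3.9) -> (5,-13.7) [heading=270, draw]
LT 342: heading 270 -> 252
FD 7.9: (5,-13.7) -> (2.559,-21.213) [heading=252, draw]
PD: pen down
FD 12.9: (2.559,-21.213) -> (-1.428,-33.482) [heading=252, draw]
LT 180: heading 252 -> 72
Final: pos=(-1.428,-33.482), heading=72, 4 segment(s) drawn

Answer: 72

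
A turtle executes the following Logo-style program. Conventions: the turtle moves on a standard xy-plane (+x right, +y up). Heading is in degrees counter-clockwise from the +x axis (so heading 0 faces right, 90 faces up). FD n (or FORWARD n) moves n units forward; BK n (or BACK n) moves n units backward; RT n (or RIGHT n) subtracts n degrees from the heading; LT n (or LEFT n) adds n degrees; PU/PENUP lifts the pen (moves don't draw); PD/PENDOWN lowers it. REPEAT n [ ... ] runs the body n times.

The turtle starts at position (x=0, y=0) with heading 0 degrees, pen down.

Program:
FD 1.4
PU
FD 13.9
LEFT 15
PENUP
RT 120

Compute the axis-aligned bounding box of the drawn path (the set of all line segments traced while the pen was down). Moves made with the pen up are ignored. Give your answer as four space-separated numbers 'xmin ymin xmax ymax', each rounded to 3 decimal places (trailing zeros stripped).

Answer: 0 0 1.4 0

Derivation:
Executing turtle program step by step:
Start: pos=(0,0), heading=0, pen down
FD 1.4: (0,0) -> (1.4,0) [heading=0, draw]
PU: pen up
FD 13.9: (1.4,0) -> (15.3,0) [heading=0, move]
LT 15: heading 0 -> 15
PU: pen up
RT 120: heading 15 -> 255
Final: pos=(15.3,0), heading=255, 1 segment(s) drawn

Segment endpoints: x in {0, 1.4}, y in {0}
xmin=0, ymin=0, xmax=1.4, ymax=0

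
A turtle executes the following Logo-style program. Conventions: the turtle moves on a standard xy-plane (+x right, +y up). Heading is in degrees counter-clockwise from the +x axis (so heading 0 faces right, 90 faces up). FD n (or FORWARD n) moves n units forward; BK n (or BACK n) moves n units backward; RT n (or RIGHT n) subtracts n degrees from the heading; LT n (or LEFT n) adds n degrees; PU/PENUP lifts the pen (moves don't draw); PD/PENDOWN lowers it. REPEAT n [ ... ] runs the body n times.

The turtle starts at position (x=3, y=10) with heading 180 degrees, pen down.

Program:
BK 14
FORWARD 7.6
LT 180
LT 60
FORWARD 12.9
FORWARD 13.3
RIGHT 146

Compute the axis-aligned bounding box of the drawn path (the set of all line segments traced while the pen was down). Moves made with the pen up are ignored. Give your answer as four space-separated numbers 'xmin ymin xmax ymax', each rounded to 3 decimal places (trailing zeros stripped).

Answer: 3 10 22.5 32.69

Derivation:
Executing turtle program step by step:
Start: pos=(3,10), heading=180, pen down
BK 14: (3,10) -> (17,10) [heading=180, draw]
FD 7.6: (17,10) -> (9.4,10) [heading=180, draw]
LT 180: heading 180 -> 0
LT 60: heading 0 -> 60
FD 12.9: (9.4,10) -> (15.85,21.172) [heading=60, draw]
FD 13.3: (15.85,21.172) -> (22.5,32.69) [heading=60, draw]
RT 146: heading 60 -> 274
Final: pos=(22.5,32.69), heading=274, 4 segment(s) drawn

Segment endpoints: x in {3, 9.4, 15.85, 17, 22.5}, y in {10, 10, 21.172, 32.69}
xmin=3, ymin=10, xmax=22.5, ymax=32.69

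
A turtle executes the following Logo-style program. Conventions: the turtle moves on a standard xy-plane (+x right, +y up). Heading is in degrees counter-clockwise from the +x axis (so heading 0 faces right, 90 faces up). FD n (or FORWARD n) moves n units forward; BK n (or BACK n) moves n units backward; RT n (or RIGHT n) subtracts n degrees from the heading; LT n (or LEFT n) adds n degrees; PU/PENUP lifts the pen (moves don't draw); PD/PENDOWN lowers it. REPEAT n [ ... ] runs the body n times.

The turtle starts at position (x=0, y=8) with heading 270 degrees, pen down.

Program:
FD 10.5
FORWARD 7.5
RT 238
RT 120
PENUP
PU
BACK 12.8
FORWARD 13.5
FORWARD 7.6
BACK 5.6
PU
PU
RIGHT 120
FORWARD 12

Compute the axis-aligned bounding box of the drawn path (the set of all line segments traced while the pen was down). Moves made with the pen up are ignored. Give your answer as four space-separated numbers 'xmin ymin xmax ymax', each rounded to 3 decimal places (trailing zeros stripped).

Answer: 0 -10 0 8

Derivation:
Executing turtle program step by step:
Start: pos=(0,8), heading=270, pen down
FD 10.5: (0,8) -> (0,-2.5) [heading=270, draw]
FD 7.5: (0,-2.5) -> (0,-10) [heading=270, draw]
RT 238: heading 270 -> 32
RT 120: heading 32 -> 272
PU: pen up
PU: pen up
BK 12.8: (0,-10) -> (-0.447,2.792) [heading=272, move]
FD 13.5: (-0.447,2.792) -> (0.024,-10.7) [heading=272, move]
FD 7.6: (0.024,-10.7) -> (0.29,-18.295) [heading=272, move]
BK 5.6: (0.29,-18.295) -> (0.094,-12.698) [heading=272, move]
PU: pen up
PU: pen up
RT 120: heading 272 -> 152
FD 12: (0.094,-12.698) -> (-10.501,-7.065) [heading=152, move]
Final: pos=(-10.501,-7.065), heading=152, 2 segment(s) drawn

Segment endpoints: x in {0, 0, 0}, y in {-10, -2.5, 8}
xmin=0, ymin=-10, xmax=0, ymax=8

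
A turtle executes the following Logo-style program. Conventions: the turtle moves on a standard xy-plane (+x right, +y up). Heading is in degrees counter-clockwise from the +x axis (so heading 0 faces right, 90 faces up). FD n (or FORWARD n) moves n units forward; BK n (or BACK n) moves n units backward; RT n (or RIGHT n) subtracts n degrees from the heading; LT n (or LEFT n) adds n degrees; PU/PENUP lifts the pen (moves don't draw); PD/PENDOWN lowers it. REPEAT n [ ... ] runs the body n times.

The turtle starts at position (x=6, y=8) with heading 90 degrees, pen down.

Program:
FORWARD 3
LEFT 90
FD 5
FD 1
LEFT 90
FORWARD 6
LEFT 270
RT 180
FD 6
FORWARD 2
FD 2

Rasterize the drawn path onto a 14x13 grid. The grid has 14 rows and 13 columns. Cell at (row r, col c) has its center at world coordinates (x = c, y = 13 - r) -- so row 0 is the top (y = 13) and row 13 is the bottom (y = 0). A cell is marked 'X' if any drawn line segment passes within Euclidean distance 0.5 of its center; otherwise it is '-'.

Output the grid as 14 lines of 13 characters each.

Segment 0: (6,8) -> (6,11)
Segment 1: (6,11) -> (1,11)
Segment 2: (1,11) -> (0,11)
Segment 3: (0,11) -> (-0,5)
Segment 4: (-0,5) -> (6,5)
Segment 5: (6,5) -> (8,5)
Segment 6: (8,5) -> (10,5)

Answer: -------------
-------------
XXXXXXX------
X-----X------
X-----X------
X-----X------
X------------
X------------
XXXXXXXXXXX--
-------------
-------------
-------------
-------------
-------------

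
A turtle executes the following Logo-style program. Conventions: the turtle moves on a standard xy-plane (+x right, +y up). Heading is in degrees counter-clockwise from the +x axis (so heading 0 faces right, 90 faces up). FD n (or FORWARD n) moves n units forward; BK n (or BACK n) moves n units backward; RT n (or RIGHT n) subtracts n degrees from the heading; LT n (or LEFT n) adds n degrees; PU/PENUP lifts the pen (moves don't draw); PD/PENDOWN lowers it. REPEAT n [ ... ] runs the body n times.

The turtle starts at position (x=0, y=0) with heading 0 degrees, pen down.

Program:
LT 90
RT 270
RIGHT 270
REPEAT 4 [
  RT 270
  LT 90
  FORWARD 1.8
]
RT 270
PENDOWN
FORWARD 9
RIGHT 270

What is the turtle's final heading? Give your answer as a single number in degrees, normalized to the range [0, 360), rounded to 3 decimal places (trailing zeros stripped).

Answer: 90

Derivation:
Executing turtle program step by step:
Start: pos=(0,0), heading=0, pen down
LT 90: heading 0 -> 90
RT 270: heading 90 -> 180
RT 270: heading 180 -> 270
REPEAT 4 [
  -- iteration 1/4 --
  RT 270: heading 270 -> 0
  LT 90: heading 0 -> 90
  FD 1.8: (0,0) -> (0,1.8) [heading=90, draw]
  -- iteration 2/4 --
  RT 270: heading 90 -> 180
  LT 90: heading 180 -> 270
  FD 1.8: (0,1.8) -> (0,0) [heading=270, draw]
  -- iteration 3/4 --
  RT 270: heading 270 -> 0
  LT 90: heading 0 -> 90
  FD 1.8: (0,0) -> (0,1.8) [heading=90, draw]
  -- iteration 4/4 --
  RT 270: heading 90 -> 180
  LT 90: heading 180 -> 270
  FD 1.8: (0,1.8) -> (0,0) [heading=270, draw]
]
RT 270: heading 270 -> 0
PD: pen down
FD 9: (0,0) -> (9,0) [heading=0, draw]
RT 270: heading 0 -> 90
Final: pos=(9,0), heading=90, 5 segment(s) drawn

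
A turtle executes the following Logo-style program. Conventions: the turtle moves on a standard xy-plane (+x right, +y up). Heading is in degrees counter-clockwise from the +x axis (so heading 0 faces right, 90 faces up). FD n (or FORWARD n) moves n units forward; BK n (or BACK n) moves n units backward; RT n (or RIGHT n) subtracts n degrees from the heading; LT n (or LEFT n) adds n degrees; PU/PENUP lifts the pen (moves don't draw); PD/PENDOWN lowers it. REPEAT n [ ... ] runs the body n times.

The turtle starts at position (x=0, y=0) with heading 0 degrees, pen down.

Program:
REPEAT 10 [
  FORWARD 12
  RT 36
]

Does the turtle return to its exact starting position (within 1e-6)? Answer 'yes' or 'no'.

Answer: yes

Derivation:
Executing turtle program step by step:
Start: pos=(0,0), heading=0, pen down
REPEAT 10 [
  -- iteration 1/10 --
  FD 12: (0,0) -> (12,0) [heading=0, draw]
  RT 36: heading 0 -> 324
  -- iteration 2/10 --
  FD 12: (12,0) -> (21.708,-7.053) [heading=324, draw]
  RT 36: heading 324 -> 288
  -- iteration 3/10 --
  FD 12: (21.708,-7.053) -> (25.416,-18.466) [heading=288, draw]
  RT 36: heading 288 -> 252
  -- iteration 4/10 --
  FD 12: (25.416,-18.466) -> (21.708,-29.879) [heading=252, draw]
  RT 36: heading 252 -> 216
  -- iteration 5/10 --
  FD 12: (21.708,-29.879) -> (12,-36.932) [heading=216, draw]
  RT 36: heading 216 -> 180
  -- iteration 6/10 --
  FD 12: (12,-36.932) -> (0,-36.932) [heading=180, draw]
  RT 36: heading 180 -> 144
  -- iteration 7/10 --
  FD 12: (0,-36.932) -> (-9.708,-29.879) [heading=144, draw]
  RT 36: heading 144 -> 108
  -- iteration 8/10 --
  FD 12: (-9.708,-29.879) -> (-13.416,-18.466) [heading=108, draw]
  RT 36: heading 108 -> 72
  -- iteration 9/10 --
  FD 12: (-13.416,-18.466) -> (-9.708,-7.053) [heading=72, draw]
  RT 36: heading 72 -> 36
  -- iteration 10/10 --
  FD 12: (-9.708,-7.053) -> (0,0) [heading=36, draw]
  RT 36: heading 36 -> 0
]
Final: pos=(0,0), heading=0, 10 segment(s) drawn

Start position: (0, 0)
Final position: (0, 0)
Distance = 0; < 1e-6 -> CLOSED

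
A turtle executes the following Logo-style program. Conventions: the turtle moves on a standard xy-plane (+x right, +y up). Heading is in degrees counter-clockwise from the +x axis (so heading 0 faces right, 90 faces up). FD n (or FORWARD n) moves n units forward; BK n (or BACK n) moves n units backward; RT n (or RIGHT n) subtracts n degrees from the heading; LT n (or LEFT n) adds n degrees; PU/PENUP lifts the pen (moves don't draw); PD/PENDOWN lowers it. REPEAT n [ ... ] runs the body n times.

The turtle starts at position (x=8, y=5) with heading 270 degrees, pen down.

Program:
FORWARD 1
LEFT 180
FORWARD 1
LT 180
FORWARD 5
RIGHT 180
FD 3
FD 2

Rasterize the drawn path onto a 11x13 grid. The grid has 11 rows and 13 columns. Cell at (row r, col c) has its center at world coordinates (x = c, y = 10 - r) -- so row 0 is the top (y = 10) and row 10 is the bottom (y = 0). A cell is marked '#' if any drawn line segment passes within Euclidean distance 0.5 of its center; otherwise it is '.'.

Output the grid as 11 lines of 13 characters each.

Segment 0: (8,5) -> (8,4)
Segment 1: (8,4) -> (8,5)
Segment 2: (8,5) -> (8,0)
Segment 3: (8,0) -> (8,3)
Segment 4: (8,3) -> (8,5)

Answer: .............
.............
.............
.............
.............
........#....
........#....
........#....
........#....
........#....
........#....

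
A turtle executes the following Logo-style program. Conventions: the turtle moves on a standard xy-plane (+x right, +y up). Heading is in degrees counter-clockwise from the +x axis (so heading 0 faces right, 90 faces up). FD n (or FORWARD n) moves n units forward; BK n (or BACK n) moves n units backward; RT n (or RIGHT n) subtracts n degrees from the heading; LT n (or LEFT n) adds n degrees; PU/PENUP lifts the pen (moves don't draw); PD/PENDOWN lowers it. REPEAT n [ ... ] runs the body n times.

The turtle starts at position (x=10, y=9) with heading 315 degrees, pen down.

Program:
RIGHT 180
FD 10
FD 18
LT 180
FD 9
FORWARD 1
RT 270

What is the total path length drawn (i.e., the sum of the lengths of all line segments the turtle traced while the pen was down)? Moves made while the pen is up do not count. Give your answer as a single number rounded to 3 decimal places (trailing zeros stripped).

Executing turtle program step by step:
Start: pos=(10,9), heading=315, pen down
RT 180: heading 315 -> 135
FD 10: (10,9) -> (2.929,16.071) [heading=135, draw]
FD 18: (2.929,16.071) -> (-9.799,28.799) [heading=135, draw]
LT 180: heading 135 -> 315
FD 9: (-9.799,28.799) -> (-3.435,22.435) [heading=315, draw]
FD 1: (-3.435,22.435) -> (-2.728,21.728) [heading=315, draw]
RT 270: heading 315 -> 45
Final: pos=(-2.728,21.728), heading=45, 4 segment(s) drawn

Segment lengths:
  seg 1: (10,9) -> (2.929,16.071), length = 10
  seg 2: (2.929,16.071) -> (-9.799,28.799), length = 18
  seg 3: (-9.799,28.799) -> (-3.435,22.435), length = 9
  seg 4: (-3.435,22.435) -> (-2.728,21.728), length = 1
Total = 38

Answer: 38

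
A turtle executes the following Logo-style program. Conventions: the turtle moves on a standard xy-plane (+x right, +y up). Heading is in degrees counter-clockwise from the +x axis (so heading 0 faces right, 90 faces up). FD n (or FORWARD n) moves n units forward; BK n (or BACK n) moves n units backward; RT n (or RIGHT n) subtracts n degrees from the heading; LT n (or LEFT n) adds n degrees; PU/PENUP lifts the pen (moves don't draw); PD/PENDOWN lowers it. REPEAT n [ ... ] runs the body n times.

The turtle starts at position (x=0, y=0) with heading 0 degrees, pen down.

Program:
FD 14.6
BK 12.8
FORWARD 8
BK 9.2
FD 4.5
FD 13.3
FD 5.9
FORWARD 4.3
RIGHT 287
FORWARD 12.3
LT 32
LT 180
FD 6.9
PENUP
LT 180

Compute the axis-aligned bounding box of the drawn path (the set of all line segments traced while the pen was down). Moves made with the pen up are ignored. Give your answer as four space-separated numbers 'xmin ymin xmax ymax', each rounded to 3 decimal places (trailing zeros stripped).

Answer: 0 0 33.982 11.763

Derivation:
Executing turtle program step by step:
Start: pos=(0,0), heading=0, pen down
FD 14.6: (0,0) -> (14.6,0) [heading=0, draw]
BK 12.8: (14.6,0) -> (1.8,0) [heading=0, draw]
FD 8: (1.8,0) -> (9.8,0) [heading=0, draw]
BK 9.2: (9.8,0) -> (0.6,0) [heading=0, draw]
FD 4.5: (0.6,0) -> (5.1,0) [heading=0, draw]
FD 13.3: (5.1,0) -> (18.4,0) [heading=0, draw]
FD 5.9: (18.4,0) -> (24.3,0) [heading=0, draw]
FD 4.3: (24.3,0) -> (28.6,0) [heading=0, draw]
RT 287: heading 0 -> 73
FD 12.3: (28.6,0) -> (32.196,11.763) [heading=73, draw]
LT 32: heading 73 -> 105
LT 180: heading 105 -> 285
FD 6.9: (32.196,11.763) -> (33.982,5.098) [heading=285, draw]
PU: pen up
LT 180: heading 285 -> 105
Final: pos=(33.982,5.098), heading=105, 10 segment(s) drawn

Segment endpoints: x in {0, 0.6, 1.8, 5.1, 9.8, 14.6, 18.4, 24.3, 28.6, 32.196, 33.982}, y in {0, 5.098, 11.763}
xmin=0, ymin=0, xmax=33.982, ymax=11.763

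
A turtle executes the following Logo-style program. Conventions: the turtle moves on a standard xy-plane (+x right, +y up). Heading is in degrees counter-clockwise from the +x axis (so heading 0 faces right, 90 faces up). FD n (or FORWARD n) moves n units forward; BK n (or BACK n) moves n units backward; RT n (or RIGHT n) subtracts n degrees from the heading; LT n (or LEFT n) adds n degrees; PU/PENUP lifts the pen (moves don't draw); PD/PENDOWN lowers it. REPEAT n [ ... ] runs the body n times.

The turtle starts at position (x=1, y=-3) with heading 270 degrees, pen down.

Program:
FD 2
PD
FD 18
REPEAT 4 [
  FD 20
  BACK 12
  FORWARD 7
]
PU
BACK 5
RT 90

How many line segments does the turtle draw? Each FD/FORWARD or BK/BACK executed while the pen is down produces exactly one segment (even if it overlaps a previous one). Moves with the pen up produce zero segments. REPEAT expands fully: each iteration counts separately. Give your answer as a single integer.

Executing turtle program step by step:
Start: pos=(1,-3), heading=270, pen down
FD 2: (1,-3) -> (1,-5) [heading=270, draw]
PD: pen down
FD 18: (1,-5) -> (1,-23) [heading=270, draw]
REPEAT 4 [
  -- iteration 1/4 --
  FD 20: (1,-23) -> (1,-43) [heading=270, draw]
  BK 12: (1,-43) -> (1,-31) [heading=270, draw]
  FD 7: (1,-31) -> (1,-38) [heading=270, draw]
  -- iteration 2/4 --
  FD 20: (1,-38) -> (1,-58) [heading=270, draw]
  BK 12: (1,-58) -> (1,-46) [heading=270, draw]
  FD 7: (1,-46) -> (1,-53) [heading=270, draw]
  -- iteration 3/4 --
  FD 20: (1,-53) -> (1,-73) [heading=270, draw]
  BK 12: (1,-73) -> (1,-61) [heading=270, draw]
  FD 7: (1,-61) -> (1,-68) [heading=270, draw]
  -- iteration 4/4 --
  FD 20: (1,-68) -> (1,-88) [heading=270, draw]
  BK 12: (1,-88) -> (1,-76) [heading=270, draw]
  FD 7: (1,-76) -> (1,-83) [heading=270, draw]
]
PU: pen up
BK 5: (1,-83) -> (1,-78) [heading=270, move]
RT 90: heading 270 -> 180
Final: pos=(1,-78), heading=180, 14 segment(s) drawn
Segments drawn: 14

Answer: 14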